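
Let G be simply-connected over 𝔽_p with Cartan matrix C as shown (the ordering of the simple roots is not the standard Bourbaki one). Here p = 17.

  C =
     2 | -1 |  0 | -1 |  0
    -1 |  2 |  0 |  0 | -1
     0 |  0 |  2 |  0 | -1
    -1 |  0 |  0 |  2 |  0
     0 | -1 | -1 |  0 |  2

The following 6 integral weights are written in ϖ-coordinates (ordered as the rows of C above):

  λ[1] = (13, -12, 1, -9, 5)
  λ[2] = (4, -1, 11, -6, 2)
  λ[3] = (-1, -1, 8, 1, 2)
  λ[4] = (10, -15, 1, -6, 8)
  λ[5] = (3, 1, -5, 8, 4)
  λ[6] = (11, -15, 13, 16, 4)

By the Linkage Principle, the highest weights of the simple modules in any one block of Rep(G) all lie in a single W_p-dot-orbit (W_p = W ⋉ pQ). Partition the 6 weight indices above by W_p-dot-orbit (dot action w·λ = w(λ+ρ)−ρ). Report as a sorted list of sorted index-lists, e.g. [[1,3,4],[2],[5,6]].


Type A_5, rank 5, |W|=720; reorder rows/cols to standard.

W_17-reps of the 6 weights in Ā_17 (same 5-coord order as C):

  [1] (5, 1, 3, 3, 2)
  [2] (0, 0, 9, 2, 3)
  [3] (0, 0, 9, 2, 3)
  [4] (5, 1, 3, 3, 2)
  [5] (4, 2, 1, 6, 1)
  [6] (0, 0, 9, 2, 3)

These 6 weights hit 3 W_17-dot-orbits; sizes (2, 3, 1):

[[1, 4], [2, 3, 6], [5]]


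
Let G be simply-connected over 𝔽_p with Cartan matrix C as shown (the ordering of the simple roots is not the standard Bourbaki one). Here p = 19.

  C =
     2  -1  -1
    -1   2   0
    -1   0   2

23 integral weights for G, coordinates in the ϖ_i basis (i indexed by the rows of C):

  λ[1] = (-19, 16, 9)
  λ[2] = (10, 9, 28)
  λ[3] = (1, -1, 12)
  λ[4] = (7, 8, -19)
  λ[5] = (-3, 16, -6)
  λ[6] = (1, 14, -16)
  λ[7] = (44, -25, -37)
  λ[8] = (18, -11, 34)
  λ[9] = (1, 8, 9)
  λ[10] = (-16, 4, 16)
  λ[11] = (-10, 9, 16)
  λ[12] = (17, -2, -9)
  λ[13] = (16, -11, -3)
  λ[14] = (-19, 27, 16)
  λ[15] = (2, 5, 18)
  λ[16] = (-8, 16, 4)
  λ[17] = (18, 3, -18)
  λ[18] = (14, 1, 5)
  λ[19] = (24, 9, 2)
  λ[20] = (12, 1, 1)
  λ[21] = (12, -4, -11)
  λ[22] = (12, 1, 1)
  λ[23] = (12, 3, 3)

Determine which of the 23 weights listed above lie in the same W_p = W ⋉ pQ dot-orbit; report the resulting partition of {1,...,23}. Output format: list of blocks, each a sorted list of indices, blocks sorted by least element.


Type A_3, rank 3, |W|=24; reorder rows/cols to standard.

Folding the 23 weights λ_j+ρ into Ā_19 (reps in the given 3-coord order):

    [1] (9, 1, 8)
    [2] (2, 7, 8)
    [3] (2, 0, 13)
    [4] (9, 1, 8)
    [5] (5, 10, 2)
    [6] (13, 2, 2)
    [7] (5, 10, 2)
    [8] (0, 3, 10)
    [9] (2, 7, 8)
    [10] (5, 10, 2)
    [11] (9, 1, 8)
    [12] (9, 1, 8)
    [13] (5, 10, 2)
    [14] (9, 1, 8)
    [15] (0, 3, 10)
    [16] (5, 10, 2)
    [17] (2, 0, 13)
    [18] (13, 2, 2)
    [19] (0, 3, 10)
    [20] (13, 2, 2)
    [21] (0, 3, 10)
    [22] (13, 2, 2)
    [23] (13, 2, 2)

Grouping the 23 weights by Ā_19-representative: 6 linkage classes.

[[1, 4, 11, 12, 14], [2, 9], [3, 17], [5, 7, 10, 13, 16], [6, 18, 20, 22, 23], [8, 15, 19, 21]]


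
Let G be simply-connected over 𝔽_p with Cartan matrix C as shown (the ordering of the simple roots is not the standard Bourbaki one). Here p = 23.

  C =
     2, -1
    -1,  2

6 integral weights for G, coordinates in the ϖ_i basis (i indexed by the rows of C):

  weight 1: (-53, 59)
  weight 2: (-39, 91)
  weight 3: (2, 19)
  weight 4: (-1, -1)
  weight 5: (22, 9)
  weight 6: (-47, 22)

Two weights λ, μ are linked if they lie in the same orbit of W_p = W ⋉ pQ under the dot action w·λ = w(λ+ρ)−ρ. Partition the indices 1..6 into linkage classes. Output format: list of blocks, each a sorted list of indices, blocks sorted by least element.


A_2 Cartan matrix, 2 simple roots permuted; ρ=(1,1).

W_23-reps of the 6 weights in Ā_23 (same 2-coord order as C):

    λ_1+ρ ↦ (8, 9)
    λ_2+ρ ↦ (8, 0)
    λ_3+ρ ↦ (3, 20)
    λ_4+ρ ↦ (0, 0)
    λ_5+ρ ↦ (13, 0)
    λ_6+ρ ↦ (0, 0)

The 6 indices split into 5 linkage classes (same alcove rep ⇔ same W_23-dot-orbit):

[[1], [2], [3], [4, 6], [5]]


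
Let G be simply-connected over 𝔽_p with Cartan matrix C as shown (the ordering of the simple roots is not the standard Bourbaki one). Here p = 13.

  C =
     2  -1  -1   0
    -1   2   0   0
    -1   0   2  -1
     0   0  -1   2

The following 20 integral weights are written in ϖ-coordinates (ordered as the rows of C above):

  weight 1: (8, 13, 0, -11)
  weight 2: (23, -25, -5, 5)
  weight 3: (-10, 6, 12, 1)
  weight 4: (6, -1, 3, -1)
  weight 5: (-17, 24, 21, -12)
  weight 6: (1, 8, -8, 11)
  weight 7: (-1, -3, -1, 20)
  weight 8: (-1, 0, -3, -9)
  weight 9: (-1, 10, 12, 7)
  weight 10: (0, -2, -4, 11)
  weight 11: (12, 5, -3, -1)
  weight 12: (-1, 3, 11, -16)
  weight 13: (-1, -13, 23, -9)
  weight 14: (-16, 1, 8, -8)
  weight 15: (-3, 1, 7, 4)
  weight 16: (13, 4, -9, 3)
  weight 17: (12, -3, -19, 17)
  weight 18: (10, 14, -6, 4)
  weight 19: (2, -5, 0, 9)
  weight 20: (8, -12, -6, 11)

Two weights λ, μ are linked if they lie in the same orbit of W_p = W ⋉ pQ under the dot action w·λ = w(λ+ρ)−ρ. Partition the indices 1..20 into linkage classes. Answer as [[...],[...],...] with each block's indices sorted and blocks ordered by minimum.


Dynkin diagram of C (from the 6 off-diagonal −1 entries): A_4.

λ_j+ρ reflected into Ā_13 (⟨·,θ^∨⟩≤13); 4-tuples as given:

    λ_1+ρ ↦ (1, 2, 0, 9)
    λ_2+ρ ↦ (7, 0, 4, 0)
    λ_3+ρ ↦ (7, 0, 4, 0)
    λ_4+ρ ↦ (7, 0, 4, 0)
    λ_5+ρ ↦ (5, 1, 2, 2)
    λ_6+ρ ↦ (5, 1, 2, 2)
    λ_7+ρ ↦ (2, 0, 6, 5)
    λ_8+ρ ↦ (1, 8, 1, 0)
    λ_9+ρ ↦ (2, 0, 6, 5)
    λ_10+ρ ↦ (1, 2, 0, 9)
    λ_11+ρ ↦ (7, 0, 4, 0)
    λ_12+ρ ↦ (1, 2, 0, 9)
    λ_13+ρ ↦ (1, 8, 1, 0)
    λ_14+ρ ↦ (7, 0, 4, 0)
    λ_15+ρ ↦ (2, 0, 6, 5)
    λ_16+ρ ↦ (5, 1, 2, 2)
    λ_17+ρ ↦ (2, 0, 6, 5)
    λ_18+ρ ↦ (2, 0, 6, 5)
    λ_19+ρ ↦ (1, 2, 0, 9)
    λ_20+ρ ↦ (5, 1, 2, 2)

These 20 weights hit 5 W_13-dot-orbits; sizes (4, 5, 4, 5, 2):

[[1, 10, 12, 19], [2, 3, 4, 11, 14], [5, 6, 16, 20], [7, 9, 15, 17, 18], [8, 13]]


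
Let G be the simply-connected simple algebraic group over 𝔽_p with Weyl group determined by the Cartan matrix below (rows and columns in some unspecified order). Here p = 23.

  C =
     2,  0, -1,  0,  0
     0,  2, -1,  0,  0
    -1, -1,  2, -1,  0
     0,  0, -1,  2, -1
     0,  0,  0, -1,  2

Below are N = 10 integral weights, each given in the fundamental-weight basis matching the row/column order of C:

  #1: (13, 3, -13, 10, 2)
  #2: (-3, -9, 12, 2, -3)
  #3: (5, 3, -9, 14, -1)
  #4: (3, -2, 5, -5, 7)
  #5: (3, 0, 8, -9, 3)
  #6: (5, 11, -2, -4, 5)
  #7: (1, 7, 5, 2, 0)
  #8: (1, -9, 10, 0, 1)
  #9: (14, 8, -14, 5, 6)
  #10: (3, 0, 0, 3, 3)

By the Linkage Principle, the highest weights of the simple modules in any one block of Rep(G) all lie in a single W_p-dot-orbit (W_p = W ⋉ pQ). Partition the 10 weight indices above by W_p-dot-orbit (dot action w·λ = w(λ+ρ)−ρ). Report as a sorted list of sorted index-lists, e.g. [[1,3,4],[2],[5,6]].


Cartan matrix: type D_5 (|W|=1920); un-permuting the 5 rows.

Each λ_j+ρ reduced to Ā_23; 5-tuples below use C's row order:

  [1] (2, 8, 3, 1, 2)
  [2] (2, 8, 3, 1, 2)
  [3] (2, 4, 2, 6, 0)
  [4] (4, 1, 1, 4, 4)
  [5] (4, 1, 1, 4, 4)
  [6] (2, 8, 3, 1, 2)
  [7] (2, 8, 3, 1, 2)
  [8] (2, 8, 3, 1, 2)
  [9] (2, 4, 2, 6, 0)
  [10] (4, 1, 1, 4, 4)

The 10 indices split into 3 linkage classes (same alcove rep ⇔ same W_23-dot-orbit):

[[1, 2, 6, 7, 8], [3, 9], [4, 5, 10]]


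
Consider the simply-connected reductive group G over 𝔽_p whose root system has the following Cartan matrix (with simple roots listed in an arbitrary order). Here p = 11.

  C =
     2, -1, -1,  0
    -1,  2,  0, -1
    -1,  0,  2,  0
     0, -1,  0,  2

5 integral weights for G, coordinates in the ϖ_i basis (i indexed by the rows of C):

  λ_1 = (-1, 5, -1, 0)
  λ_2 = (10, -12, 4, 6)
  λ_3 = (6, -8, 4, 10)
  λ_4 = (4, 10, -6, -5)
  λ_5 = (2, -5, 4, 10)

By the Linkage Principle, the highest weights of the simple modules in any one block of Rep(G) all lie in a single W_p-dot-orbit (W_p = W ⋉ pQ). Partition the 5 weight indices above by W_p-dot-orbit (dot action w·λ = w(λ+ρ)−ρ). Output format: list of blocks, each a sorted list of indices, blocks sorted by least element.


Cartan matrix: type A_4 (|W|=120); un-permuting the 4 rows.

Each λ_j+ρ reduced to Ā_11; 4-tuples below use C's row order:

  1: (0, 6, 0, 1);  2: (0, 6, 0, 1);  3: (0, 6, 0, 1);  4: (0, 6, 0, 1);  5: (1, 3, 0, 3)

The 5 indices split into 2 linkage classes (same alcove rep ⇔ same W_11-dot-orbit):

[[1, 2, 3, 4], [5]]


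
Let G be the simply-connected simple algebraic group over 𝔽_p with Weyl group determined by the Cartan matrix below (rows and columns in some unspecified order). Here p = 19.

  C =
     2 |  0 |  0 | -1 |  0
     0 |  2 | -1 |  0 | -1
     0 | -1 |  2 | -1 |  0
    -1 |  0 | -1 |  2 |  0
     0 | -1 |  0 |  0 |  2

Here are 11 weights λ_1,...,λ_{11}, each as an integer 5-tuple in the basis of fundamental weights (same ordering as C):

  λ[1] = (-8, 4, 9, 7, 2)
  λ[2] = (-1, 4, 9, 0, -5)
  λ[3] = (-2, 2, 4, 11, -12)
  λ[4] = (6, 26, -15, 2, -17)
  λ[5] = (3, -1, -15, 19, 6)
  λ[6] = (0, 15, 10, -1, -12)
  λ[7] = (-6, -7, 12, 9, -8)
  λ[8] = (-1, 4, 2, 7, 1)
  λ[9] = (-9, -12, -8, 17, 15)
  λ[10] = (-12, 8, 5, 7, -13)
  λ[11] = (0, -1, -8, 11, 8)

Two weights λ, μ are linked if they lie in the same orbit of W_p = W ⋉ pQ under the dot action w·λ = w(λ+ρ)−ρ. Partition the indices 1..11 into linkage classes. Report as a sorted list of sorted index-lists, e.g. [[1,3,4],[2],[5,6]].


Cartan matrix: type A_5 (|W|=720); un-permuting the 5 rows.

W_19-reps of the 11 weights in Ā_19 (same 5-coord order as C):

  λ_1 → (0, 1, 10, 1, 4);  λ_2 → (0, 1, 10, 1, 4);  λ_3 → (0, 5, 3, 8, 2);  λ_4 → (4, 3, 0, 3, 5);  λ_5 → (1, 7, 0, 5, 2);  λ_6 → (0, 5, 3, 8, 2);  λ_7 → (1, 7, 0, 5, 2);  λ_8 → (0, 5, 3, 8, 2);  λ_9 → (0, 5, 3, 8, 2);  λ_10 → (4, 3, 0, 3, 5);  λ_11 → (1, 7, 0, 5, 2)

4 distinct reps among the 11 weights ⇒ 4 W_19-linkage classes:

[[1, 2], [3, 6, 8, 9], [4, 10], [5, 7, 11]]


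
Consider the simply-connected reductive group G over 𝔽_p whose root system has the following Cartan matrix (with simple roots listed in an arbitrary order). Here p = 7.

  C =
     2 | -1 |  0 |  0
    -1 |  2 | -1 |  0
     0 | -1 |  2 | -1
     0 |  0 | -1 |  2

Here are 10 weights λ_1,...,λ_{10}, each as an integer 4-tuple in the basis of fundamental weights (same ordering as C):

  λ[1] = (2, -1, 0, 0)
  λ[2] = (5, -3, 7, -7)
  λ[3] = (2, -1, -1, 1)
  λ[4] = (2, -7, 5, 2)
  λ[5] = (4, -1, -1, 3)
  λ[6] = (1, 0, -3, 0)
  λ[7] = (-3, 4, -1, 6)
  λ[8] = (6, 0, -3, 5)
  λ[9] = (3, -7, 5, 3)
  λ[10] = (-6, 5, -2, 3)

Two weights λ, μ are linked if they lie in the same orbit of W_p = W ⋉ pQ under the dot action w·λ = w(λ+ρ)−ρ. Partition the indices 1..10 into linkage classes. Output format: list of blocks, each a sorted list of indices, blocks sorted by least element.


Dynkin diagram of C (from the 6 off-diagonal −1 entries): A_4.

W_7-reps of the 10 weights in Ā_7 (same 4-coord order as C):

    1: (3, 0, 1, 1)
    2: (1, 1, 0, 1)
    3: (3, 0, 0, 2)
    4: (1, 3, 0, 1)
    5: (3, 0, 0, 2)
    6: (1, 1, 0, 1)
    7: (3, 0, 0, 2)
    8: (1, 1, 0, 1)
    9: (1, 3, 0, 1)
    10: (3, 0, 1, 1)

These 10 weights hit 4 W_7-dot-orbits; sizes (2, 3, 3, 2):

[[1, 10], [2, 6, 8], [3, 5, 7], [4, 9]]


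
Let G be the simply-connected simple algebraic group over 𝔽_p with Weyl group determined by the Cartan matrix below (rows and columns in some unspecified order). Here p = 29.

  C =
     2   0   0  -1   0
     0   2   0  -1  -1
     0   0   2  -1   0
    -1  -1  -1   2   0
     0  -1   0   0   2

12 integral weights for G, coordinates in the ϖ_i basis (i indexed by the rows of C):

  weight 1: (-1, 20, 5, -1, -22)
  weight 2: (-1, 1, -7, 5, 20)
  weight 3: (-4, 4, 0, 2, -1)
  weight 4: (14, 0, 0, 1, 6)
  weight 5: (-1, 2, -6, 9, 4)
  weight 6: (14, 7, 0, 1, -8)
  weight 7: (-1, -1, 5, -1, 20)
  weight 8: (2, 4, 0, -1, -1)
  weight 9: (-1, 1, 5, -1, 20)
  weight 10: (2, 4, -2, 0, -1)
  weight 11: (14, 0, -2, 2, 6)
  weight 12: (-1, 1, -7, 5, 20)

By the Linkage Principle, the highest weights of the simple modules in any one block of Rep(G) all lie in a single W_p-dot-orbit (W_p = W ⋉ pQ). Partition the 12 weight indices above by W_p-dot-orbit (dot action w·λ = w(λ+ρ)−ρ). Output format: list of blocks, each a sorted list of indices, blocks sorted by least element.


C ↔ D_5 under row/col permutation; |W(D_5)| = 1920.

W_29-reps of the 12 weights in Ā_29 (same 5-coord order as C):

  [1] (0, 0, 6, 0, 21) · [2] (0, 0, 6, 0, 21) · [3] (3, 5, 1, 0, 0) · [4] (15, 1, 1, 2, 7) · [5] (0, 3, 5, 5, 5) · [6] (15, 1, 1, 2, 7) · [7] (0, 0, 6, 0, 21) · [8] (3, 5, 1, 0, 0) · [9] (0, 0, 6, 0, 21) · [10] (3, 5, 1, 0, 0) · [11] (15, 1, 1, 2, 7) · [12] (0, 0, 6, 0, 21)

These 12 weights hit 4 W_29-dot-orbits; sizes (5, 3, 3, 1):

[[1, 2, 7, 9, 12], [3, 8, 10], [4, 6, 11], [5]]


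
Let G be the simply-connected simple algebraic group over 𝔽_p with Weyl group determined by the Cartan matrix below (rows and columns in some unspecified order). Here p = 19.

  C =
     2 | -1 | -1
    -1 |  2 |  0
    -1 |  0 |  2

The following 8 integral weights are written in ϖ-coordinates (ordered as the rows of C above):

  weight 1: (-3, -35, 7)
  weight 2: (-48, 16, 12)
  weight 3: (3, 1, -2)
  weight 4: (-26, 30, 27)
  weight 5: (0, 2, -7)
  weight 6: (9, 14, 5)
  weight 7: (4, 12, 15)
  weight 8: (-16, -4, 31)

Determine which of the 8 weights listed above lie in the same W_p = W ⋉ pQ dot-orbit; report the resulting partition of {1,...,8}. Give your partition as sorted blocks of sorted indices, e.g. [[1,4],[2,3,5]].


Type A_3, rank 3, |W|=24; reorder rows/cols to standard.

W_19-reps of the 8 weights in Ā_19 (same 3-coord order as C):

  λ_1+ρ ↦ (9, 6, 2);  λ_2+ρ ↦ (9, 6, 2);  λ_3+ρ ↦ (3, 2, 1);  λ_4+ρ ↦ (4, 3, 6);  λ_5+ρ ↦ (3, 2, 1);  λ_6+ρ ↦ (4, 3, 6);  λ_7+ρ ↦ (3, 2, 1);  λ_8+ρ ↦ (3, 2, 1)

3 distinct reps among the 8 weights ⇒ 3 W_19-linkage classes:

[[1, 2], [3, 5, 7, 8], [4, 6]]


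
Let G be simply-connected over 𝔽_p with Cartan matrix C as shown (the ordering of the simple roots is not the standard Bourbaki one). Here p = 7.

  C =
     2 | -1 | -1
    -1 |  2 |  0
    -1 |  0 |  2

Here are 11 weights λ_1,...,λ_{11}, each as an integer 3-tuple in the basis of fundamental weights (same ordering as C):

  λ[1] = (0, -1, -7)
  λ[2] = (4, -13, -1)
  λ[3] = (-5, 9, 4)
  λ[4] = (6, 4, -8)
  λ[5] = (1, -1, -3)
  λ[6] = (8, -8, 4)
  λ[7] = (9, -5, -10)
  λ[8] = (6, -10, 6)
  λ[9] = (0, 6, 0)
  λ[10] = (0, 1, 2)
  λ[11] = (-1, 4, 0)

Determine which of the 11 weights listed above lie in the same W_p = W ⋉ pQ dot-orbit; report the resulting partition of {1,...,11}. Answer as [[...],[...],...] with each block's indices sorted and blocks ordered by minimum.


Type A_3, rank 3, |W|=24; reorder rows/cols to standard.

Alcove-folded reps (p=7, 11 weights, presented ϖ-order):

    1: (0, 5, 1)
    2: (0, 0, 2)
    3: (1, 2, 3)
    4: (0, 0, 2)
    5: (0, 0, 2)
    6: (0, 0, 2)
    7: (1, 2, 3)
    8: (0, 0, 2)
    9: (0, 5, 1)
    10: (1, 2, 3)
    11: (0, 5, 1)

These 11 weights hit 3 W_7-dot-orbits; sizes (3, 5, 3):

[[1, 9, 11], [2, 4, 5, 6, 8], [3, 7, 10]]


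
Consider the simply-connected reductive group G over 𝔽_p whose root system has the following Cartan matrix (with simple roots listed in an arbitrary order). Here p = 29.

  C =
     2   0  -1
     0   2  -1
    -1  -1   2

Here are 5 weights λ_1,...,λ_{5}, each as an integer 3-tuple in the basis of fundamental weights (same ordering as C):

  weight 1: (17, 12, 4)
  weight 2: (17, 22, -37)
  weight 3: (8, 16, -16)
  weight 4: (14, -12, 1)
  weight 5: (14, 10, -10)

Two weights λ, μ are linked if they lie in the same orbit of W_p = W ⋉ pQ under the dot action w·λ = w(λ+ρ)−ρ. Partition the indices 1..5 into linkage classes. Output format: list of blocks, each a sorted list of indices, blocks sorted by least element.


Root system A_3: the 3×3 matrix C matches after relabeling.

Ā_29 reps of the 5 weights (A_3, coords as presented):

  1: (11, 6, 5);  2: (11, 6, 5);  3: (6, 2, 9);  4: (6, 2, 9);  5: (6, 2, 9)

2 distinct reps among the 5 weights ⇒ 2 W_29-linkage classes:

[[1, 2], [3, 4, 5]]


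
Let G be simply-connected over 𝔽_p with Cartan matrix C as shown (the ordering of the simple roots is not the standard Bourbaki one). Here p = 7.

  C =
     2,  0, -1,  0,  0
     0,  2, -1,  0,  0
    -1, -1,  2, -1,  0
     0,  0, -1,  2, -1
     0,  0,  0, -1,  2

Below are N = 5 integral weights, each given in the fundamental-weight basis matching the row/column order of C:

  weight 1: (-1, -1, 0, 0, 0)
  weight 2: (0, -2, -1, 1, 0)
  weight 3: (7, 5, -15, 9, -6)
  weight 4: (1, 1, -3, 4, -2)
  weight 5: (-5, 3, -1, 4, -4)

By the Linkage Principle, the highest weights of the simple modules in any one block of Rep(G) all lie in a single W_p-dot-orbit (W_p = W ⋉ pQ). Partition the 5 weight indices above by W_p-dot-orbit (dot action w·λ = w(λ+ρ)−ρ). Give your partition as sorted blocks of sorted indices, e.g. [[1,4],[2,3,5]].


Dynkin diagram of C (from the 8 off-diagonal −1 entries): D_5.

λ_j+ρ reflected into Ā_7 (⟨·,θ^∨⟩≤7); 5-tuples as given:

  λ_1+ρ ↦ (0, 0, 1, 1, 1) · λ_2+ρ ↦ (0, 0, 1, 1, 1) · λ_3+ρ ↦ (0, 0, 1, 1, 1) · λ_4+ρ ↦ (0, 0, 2, 0, 1) · λ_5+ρ ↦ (0, 0, 2, 0, 1)

2 distinct reps among the 5 weights ⇒ 2 W_7-linkage classes:

[[1, 2, 3], [4, 5]]


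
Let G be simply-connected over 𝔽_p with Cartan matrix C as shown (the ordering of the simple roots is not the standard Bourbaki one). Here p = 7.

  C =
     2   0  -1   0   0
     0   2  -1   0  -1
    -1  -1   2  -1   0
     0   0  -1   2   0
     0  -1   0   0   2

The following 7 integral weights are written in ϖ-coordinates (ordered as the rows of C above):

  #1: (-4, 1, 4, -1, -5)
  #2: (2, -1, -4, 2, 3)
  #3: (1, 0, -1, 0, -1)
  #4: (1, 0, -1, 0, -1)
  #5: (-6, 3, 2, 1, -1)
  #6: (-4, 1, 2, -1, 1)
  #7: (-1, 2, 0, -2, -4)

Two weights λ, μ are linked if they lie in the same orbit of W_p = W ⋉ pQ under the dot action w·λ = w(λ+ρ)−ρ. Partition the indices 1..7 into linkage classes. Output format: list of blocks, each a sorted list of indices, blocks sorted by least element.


Root system D_5: the 5×5 matrix C matches after relabeling.

Folding the 7 weights λ_j+ρ into Ā_7 (reps in the given 5-coord order):

  [1] (3, 0, 0, 0, 2);  [2] (0, 3, 0, 0, 1);  [3] (2, 1, 0, 1, 0);  [4] (2, 1, 0, 1, 0);  [5] (3, 0, 0, 0, 2);  [6] (3, 0, 0, 0, 2);  [7] (0, 0, 0, 1, 3)

Partition of {1..7} into 4 W_7-dot-orbits:

[[1, 5, 6], [2], [3, 4], [7]]


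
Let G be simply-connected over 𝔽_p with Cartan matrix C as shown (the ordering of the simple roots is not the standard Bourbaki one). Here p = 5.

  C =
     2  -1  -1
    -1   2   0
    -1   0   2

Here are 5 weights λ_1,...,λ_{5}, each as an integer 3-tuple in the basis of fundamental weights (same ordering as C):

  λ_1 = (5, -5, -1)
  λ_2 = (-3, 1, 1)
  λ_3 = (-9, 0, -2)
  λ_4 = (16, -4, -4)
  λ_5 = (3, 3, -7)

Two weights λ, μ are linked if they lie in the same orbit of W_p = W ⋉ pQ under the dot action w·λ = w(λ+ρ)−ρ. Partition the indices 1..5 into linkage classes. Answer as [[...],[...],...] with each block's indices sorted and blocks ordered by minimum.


A_3 Cartan matrix, 3 simple roots permuted; ρ=(1,1,1).

Each λ_j+ρ reduced to Ā_5; 3-tuples below use C's row order:

  λ_1+ρ ↦ (1, 3, 1);  λ_2+ρ ↦ (2, 0, 0);  λ_3+ρ ↦ (1, 1, 1);  λ_4+ρ ↦ (1, 1, 1);  λ_5+ρ ↦ (1, 1, 1)

These 5 weights hit 3 W_5-dot-orbits; sizes (1, 1, 3):

[[1], [2], [3, 4, 5]]


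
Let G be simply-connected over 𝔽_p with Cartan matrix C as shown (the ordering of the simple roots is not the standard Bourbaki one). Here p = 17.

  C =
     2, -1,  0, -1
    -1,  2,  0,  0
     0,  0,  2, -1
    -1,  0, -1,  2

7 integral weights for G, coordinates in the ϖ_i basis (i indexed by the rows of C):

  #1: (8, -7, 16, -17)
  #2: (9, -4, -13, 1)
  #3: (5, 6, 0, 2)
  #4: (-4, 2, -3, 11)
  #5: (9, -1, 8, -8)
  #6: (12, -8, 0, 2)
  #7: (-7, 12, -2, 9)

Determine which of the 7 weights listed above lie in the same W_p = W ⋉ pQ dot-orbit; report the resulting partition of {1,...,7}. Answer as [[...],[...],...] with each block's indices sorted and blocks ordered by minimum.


Type A_4, rank 4, |W|=120; reorder rows/cols to standard.

Alcove-folded reps (p=17, 7 weights, presented ϖ-order):

  [1] (6, 7, 1, 3)
  [2] (3, 0, 2, 7)
  [3] (6, 7, 1, 3)
  [4] (3, 0, 2, 7)
  [5] (3, 0, 2, 7)
  [6] (6, 7, 1, 3)
  [7] (6, 7, 1, 3)

Linkage partition of the 7 weights (2 classes, p=17):

[[1, 3, 6, 7], [2, 4, 5]]


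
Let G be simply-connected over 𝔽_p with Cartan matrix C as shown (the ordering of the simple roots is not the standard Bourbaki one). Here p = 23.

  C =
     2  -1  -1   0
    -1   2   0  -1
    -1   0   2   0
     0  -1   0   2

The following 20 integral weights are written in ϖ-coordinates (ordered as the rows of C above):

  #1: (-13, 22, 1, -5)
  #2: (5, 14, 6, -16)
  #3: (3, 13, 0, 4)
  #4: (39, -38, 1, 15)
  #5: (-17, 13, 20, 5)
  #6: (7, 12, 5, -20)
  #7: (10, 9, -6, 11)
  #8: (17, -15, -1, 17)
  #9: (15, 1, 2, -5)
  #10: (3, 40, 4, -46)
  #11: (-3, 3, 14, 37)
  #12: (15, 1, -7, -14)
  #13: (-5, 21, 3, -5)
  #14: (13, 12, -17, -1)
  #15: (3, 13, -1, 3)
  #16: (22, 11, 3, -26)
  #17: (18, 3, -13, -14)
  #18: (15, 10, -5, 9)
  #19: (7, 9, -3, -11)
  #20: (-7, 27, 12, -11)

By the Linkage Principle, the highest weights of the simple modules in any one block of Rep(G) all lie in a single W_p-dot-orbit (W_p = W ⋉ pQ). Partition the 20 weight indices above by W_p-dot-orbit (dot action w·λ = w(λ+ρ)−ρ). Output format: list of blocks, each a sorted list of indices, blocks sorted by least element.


C ↔ A_4 under row/col permutation; |W(A_4)| = 120.

Alcove-folded reps (p=23, 20 weights, presented ϖ-order):

    [1] (2, 7, 10, 4)
    [2] (6, 0, 2, 10)
    [3] (4, 14, 0, 4)
    [4] (14, 2, 3, 2)
    [5] (14, 2, 3, 2)
    [6] (2, 6, 2, 9)
    [7] (1, 10, 5, 2)
    [8] (4, 14, 0, 4)
    [9] (14, 2, 3, 2)
    [10] (4, 14, 0, 4)
    [11] (2, 6, 2, 9)
    [12] (1, 10, 5, 2)
    [13] (4, 14, 0, 4)
    [14] (2, 7, 10, 4)
    [15] (4, 14, 0, 4)
    [16] (2, 7, 10, 4)
    [17] (2, 7, 10, 4)
    [18] (2, 7, 10, 4)
    [19] (6, 0, 2, 10)
    [20] (1, 10, 5, 2)

Linkage partition of the 20 weights (6 classes, p=23):

[[1, 14, 16, 17, 18], [2, 19], [3, 8, 10, 13, 15], [4, 5, 9], [6, 11], [7, 12, 20]]


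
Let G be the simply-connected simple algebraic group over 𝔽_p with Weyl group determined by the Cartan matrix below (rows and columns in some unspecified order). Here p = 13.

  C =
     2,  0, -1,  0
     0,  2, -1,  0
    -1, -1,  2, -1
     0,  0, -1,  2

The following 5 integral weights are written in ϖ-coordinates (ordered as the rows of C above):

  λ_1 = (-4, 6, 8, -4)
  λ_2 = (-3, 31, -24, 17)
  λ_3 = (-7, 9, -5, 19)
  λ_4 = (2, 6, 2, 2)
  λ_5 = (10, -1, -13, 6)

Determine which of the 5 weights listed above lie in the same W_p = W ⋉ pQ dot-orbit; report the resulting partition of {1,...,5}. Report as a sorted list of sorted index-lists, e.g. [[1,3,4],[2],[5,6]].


Dynkin diagram of C (from the 6 off-diagonal −1 entries): D_4.

Each λ_j+ρ reduced to Ā_13; 4-tuples below use C's row order:

    λ_1 → (0, 4, 3, 0)
    λ_2 → (5, 1, 1, 1)
    λ_3 → (0, 4, 3, 0)
    λ_4 → (0, 4, 3, 0)
    λ_5 → (5, 6, 0, 1)

Linkage partition of the 5 weights (3 classes, p=13):

[[1, 3, 4], [2], [5]]


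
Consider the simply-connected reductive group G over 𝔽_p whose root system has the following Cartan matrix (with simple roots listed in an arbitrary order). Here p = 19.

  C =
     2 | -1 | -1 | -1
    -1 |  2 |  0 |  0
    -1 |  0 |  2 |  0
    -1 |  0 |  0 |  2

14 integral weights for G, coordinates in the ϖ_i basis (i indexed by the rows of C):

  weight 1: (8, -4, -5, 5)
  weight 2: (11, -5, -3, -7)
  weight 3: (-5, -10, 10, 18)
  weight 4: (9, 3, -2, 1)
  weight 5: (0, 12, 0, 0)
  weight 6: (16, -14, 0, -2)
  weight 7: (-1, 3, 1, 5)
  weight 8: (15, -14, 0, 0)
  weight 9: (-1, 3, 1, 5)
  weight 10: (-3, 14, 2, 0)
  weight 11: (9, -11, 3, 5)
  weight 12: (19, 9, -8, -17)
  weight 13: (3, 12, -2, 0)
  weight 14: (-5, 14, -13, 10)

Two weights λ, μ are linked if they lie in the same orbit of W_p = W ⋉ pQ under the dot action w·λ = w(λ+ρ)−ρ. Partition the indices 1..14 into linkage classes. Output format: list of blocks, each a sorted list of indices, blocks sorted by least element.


Root system D_4: the 4×4 matrix C matches after relabeling.

Folding the 14 weights λ_j+ρ into Ā_19 (reps in the given 4-coord order):

  λ_1+ρ ↦ (2, 3, 4, 6)
  λ_2+ρ ↦ (0, 4, 2, 6)
  λ_3+ρ ↦ (0, 4, 2, 6)
  λ_4+ρ ↦ (3, 4, 1, 2)
  λ_5+ρ ↦ (1, 13, 1, 1)
  λ_6+ρ ↦ (1, 13, 1, 1)
  λ_7+ρ ↦ (0, 4, 2, 6)
  λ_8+ρ ↦ (1, 13, 1, 1)
  λ_9+ρ ↦ (0, 4, 2, 6)
  λ_10+ρ ↦ (1, 13, 1, 1)
  λ_11+ρ ↦ (1, 9, 3, 5)
  λ_12+ρ ↦ (3, 1, 4, 5)
  λ_13+ρ ↦ (1, 13, 1, 1)
  λ_14+ρ ↦ (3, 1, 4, 5)

These 14 weights hit 6 W_19-dot-orbits; sizes (1, 4, 1, 5, 1, 2):

[[1], [2, 3, 7, 9], [4], [5, 6, 8, 10, 13], [11], [12, 14]]


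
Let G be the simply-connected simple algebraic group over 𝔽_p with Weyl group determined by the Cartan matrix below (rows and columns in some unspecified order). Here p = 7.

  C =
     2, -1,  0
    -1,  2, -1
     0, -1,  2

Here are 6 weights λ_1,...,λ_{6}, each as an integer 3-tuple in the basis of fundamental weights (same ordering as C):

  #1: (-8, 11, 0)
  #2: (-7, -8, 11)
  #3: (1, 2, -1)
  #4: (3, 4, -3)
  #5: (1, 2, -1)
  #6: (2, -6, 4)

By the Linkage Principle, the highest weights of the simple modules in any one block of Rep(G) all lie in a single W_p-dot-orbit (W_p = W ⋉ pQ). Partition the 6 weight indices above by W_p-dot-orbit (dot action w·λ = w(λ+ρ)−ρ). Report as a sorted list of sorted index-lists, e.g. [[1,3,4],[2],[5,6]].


Cartan matrix: type A_3 (|W|=24); un-permuting the 3 rows.

Ā_7 reps of the 6 weights (A_3, coords as presented):

  1: (1, 0, 5)
  2: (1, 0, 5)
  3: (2, 3, 0)
  4: (2, 3, 0)
  5: (2, 3, 0)
  6: (2, 3, 0)

Grouping the 6 weights by Ā_7-representative: 2 linkage classes.

[[1, 2], [3, 4, 5, 6]]


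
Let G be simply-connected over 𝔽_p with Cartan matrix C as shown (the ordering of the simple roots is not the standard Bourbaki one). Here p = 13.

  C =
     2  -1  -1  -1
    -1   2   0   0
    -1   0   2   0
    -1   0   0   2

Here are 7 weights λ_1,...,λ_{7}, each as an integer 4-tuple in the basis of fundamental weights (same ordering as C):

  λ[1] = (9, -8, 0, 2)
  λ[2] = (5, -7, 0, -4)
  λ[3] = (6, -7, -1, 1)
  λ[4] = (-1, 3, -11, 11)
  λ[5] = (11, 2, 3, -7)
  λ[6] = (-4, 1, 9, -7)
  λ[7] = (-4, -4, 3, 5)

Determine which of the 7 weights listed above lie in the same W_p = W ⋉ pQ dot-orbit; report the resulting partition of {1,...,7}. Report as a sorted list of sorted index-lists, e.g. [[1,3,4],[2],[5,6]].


Dynkin diagram of C (from the 6 off-diagonal −1 entries): D_4.

Ā_13 reps of the 7 weights (D_4, coords as presented):

    λ_1+ρ ↦ (1, 6, 0, 2)
    λ_2+ρ ↦ (1, 3, 2, 0)
    λ_3+ρ ↦ (1, 6, 0, 2)
    λ_4+ρ ↦ (1, 6, 0, 2)
    λ_5+ρ ↦ (1, 3, 2, 0)
    λ_6+ρ ↦ (1, 6, 0, 2)
    λ_7+ρ ↦ (1, 3, 2, 0)

Linkage partition of the 7 weights (2 classes, p=13):

[[1, 3, 4, 6], [2, 5, 7]]


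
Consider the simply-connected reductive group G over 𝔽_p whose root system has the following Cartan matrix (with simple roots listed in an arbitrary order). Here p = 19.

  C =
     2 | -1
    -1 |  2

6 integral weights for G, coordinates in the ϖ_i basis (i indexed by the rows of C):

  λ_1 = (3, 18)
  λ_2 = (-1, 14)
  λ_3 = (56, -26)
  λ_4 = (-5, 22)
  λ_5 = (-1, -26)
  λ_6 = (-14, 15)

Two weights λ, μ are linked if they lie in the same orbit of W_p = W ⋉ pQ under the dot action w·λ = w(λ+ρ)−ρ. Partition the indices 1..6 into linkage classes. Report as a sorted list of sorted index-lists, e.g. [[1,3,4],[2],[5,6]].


C ↔ A_2 under row/col permutation; |W(A_2)| = 6.

W_19-reps of the 6 weights in Ā_19 (same 2-coord order as C):

    λ_1 → (0, 15)
    λ_2 → (0, 15)
    λ_3 → (13, 6)
    λ_4 → (0, 15)
    λ_5 → (13, 6)
    λ_6 → (13, 3)

These 6 weights hit 3 W_19-dot-orbits; sizes (3, 2, 1):

[[1, 2, 4], [3, 5], [6]]


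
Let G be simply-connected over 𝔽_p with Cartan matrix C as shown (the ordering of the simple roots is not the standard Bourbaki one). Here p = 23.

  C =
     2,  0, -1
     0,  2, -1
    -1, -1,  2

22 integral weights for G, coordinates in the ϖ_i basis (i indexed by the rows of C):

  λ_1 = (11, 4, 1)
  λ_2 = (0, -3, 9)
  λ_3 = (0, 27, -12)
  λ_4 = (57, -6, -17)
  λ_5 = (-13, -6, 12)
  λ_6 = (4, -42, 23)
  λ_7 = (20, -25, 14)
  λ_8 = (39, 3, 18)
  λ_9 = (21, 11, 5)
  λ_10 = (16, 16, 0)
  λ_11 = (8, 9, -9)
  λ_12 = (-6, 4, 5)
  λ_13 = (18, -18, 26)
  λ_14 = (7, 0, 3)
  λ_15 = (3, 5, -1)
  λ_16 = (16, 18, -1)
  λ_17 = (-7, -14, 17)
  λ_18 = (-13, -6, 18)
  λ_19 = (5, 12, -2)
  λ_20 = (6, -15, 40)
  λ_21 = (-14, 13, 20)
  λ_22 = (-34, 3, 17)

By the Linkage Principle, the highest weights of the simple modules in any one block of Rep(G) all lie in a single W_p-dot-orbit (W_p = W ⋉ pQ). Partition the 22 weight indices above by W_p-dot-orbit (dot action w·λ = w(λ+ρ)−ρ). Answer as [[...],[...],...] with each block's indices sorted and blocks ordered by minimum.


A_3 Cartan matrix, 3 simple roots permuted; ρ=(1,1,1).

Folding the 22 weights λ_j+ρ into Ā_23 (reps in the given 3-coord order):

  λ_1+ρ ↦ (12, 5, 2) · λ_2+ρ ↦ (1, 2, 8) · λ_3+ρ ↦ (5, 12, 1) · λ_4+ρ ↦ (12, 5, 2) · λ_5+ρ ↦ (8, 1, 4) · λ_6+ρ ↦ (5, 5, 1) · λ_7+ρ ↦ (1, 2, 8) · λ_8+ρ ↦ (4, 6, 0) · λ_9+ρ ↦ (5, 5, 1) · λ_10+ρ ↦ (5, 5, 1) · λ_11+ρ ↦ (1, 2, 8) · λ_12+ρ ↦ (5, 5, 1) · λ_13+ρ ↦ (4, 6, 0) · λ_14+ρ ↦ (8, 1, 4) · λ_15+ρ ↦ (4, 6, 0) · λ_16+ρ ↦ (4, 6, 0) · λ_17+ρ ↦ (5, 12, 1) · λ_18+ρ ↦ (12, 5, 2) · λ_19+ρ ↦ (5, 12, 1) · λ_20+ρ ↦ (12, 5, 2) · λ_21+ρ ↦ (1, 2, 8) · λ_22+ρ ↦ (8, 1, 4)

These 22 weights hit 6 W_23-dot-orbits; sizes (4, 4, 3, 3, 4, 4):

[[1, 4, 18, 20], [2, 7, 11, 21], [3, 17, 19], [5, 14, 22], [6, 9, 10, 12], [8, 13, 15, 16]]


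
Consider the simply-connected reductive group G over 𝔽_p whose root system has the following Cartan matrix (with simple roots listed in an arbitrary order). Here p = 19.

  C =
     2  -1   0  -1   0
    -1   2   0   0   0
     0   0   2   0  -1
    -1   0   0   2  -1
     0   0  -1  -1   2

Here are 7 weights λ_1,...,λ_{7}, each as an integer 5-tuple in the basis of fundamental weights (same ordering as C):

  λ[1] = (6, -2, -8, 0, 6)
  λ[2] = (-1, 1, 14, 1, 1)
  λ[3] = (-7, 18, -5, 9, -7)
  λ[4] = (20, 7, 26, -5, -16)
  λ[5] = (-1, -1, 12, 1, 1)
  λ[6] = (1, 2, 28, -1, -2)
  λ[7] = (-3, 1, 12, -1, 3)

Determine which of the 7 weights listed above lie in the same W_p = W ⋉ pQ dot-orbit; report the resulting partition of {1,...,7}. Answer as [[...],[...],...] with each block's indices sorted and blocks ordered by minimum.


Dynkin diagram of C (from the 8 off-diagonal −1 entries): A_5.

λ_j+ρ reflected into Ā_19 (⟨·,θ^∨⟩≤19); 5-tuples as given:

  λ_1 → (6, 1, 7, 1, 0);  λ_2 → (0, 0, 13, 2, 2);  λ_3 → (0, 9, 0, 4, 2);  λ_4 → (8, 0, 2, 1, 6);  λ_5 → (0, 0, 13, 2, 2);  λ_6 → (1, 1, 5, 0, 9);  λ_7 → (0, 0, 13, 2, 2)

5 distinct reps among the 7 weights ⇒ 5 W_19-linkage classes:

[[1], [2, 5, 7], [3], [4], [6]]


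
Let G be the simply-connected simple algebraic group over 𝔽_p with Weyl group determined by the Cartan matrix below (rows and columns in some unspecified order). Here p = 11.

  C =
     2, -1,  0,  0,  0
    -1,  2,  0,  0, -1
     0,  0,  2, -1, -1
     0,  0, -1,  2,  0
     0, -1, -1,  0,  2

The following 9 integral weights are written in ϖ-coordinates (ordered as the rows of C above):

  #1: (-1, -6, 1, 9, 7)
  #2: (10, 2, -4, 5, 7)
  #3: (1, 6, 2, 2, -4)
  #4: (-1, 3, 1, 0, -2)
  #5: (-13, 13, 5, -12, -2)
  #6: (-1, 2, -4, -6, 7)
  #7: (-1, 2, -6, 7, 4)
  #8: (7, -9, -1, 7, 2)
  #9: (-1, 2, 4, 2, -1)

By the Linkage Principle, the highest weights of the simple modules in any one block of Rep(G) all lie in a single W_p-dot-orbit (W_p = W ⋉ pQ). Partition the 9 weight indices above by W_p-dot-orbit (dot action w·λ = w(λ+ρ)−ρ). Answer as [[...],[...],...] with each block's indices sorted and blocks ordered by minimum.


Type A_5, rank 5, |W|=720; reorder rows/cols to standard.

Each λ_j+ρ reduced to Ā_11; 5-tuples below use C's row order:

    [1] (0, 3, 1, 1, 1)
    [2] (0, 3, 5, 3, 0)
    [3] (1, 4, 0, 2, 3)
    [4] (0, 3, 1, 1, 1)
    [5] (0, 3, 1, 1, 1)
    [6] (0, 3, 5, 3, 0)
    [7] (0, 3, 5, 3, 0)
    [8] (0, 3, 5, 3, 0)
    [9] (0, 3, 5, 3, 0)

Partition of {1..9} into 3 W_11-dot-orbits:

[[1, 4, 5], [2, 6, 7, 8, 9], [3]]


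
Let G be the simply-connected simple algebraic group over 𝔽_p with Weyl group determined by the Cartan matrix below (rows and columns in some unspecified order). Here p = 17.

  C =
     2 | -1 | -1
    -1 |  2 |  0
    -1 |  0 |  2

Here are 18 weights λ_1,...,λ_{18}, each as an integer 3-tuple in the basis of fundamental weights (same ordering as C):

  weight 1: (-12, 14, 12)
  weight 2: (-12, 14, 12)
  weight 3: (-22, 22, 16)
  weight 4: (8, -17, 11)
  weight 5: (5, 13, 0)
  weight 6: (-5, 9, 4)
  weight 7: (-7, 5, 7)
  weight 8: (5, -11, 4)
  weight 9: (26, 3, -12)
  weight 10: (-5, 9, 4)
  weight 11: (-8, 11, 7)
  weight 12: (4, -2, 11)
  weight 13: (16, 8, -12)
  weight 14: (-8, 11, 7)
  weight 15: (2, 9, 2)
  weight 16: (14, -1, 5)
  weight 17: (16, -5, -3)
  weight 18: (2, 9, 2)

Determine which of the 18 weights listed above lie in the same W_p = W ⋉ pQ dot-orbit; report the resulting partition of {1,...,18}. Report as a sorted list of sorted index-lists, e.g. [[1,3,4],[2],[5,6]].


Type A_3, rank 3, |W|=24; reorder rows/cols to standard.

Folding the 18 weights λ_j+ρ into Ā_17 (reps in the given 3-coord order):

  λ_1 → (11, 4, 2) · λ_2 → (11, 4, 2) · λ_3 → (11, 4, 2) · λ_4 → (7, 5, 1) · λ_5 → (3, 10, 3) · λ_6 → (4, 6, 1) · λ_7 → (6, 0, 2) · λ_8 → (4, 6, 1) · λ_9 → (3, 10, 3) · λ_10 → (4, 6, 1) · λ_11 → (7, 5, 1) · λ_12 → (4, 1, 12) · λ_13 → (6, 0, 2) · λ_14 → (7, 5, 1) · λ_15 → (3, 10, 3) · λ_16 → (11, 4, 2) · λ_17 → (11, 4, 2) · λ_18 → (3, 10, 3)

Grouping the 18 weights by Ā_17-representative: 6 linkage classes.

[[1, 2, 3, 16, 17], [4, 11, 14], [5, 9, 15, 18], [6, 8, 10], [7, 13], [12]]


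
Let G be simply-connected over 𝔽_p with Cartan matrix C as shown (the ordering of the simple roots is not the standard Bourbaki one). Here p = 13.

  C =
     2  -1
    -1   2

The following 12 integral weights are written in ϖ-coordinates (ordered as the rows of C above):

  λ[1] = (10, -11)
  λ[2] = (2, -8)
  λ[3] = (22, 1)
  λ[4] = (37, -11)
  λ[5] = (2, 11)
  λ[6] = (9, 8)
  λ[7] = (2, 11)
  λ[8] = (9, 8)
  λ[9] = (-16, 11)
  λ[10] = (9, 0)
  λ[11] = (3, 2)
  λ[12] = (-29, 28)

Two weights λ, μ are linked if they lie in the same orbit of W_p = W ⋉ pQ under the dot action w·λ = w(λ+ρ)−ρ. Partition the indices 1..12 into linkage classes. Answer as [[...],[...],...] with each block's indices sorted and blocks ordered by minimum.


Type A_2, rank 2, |W|=6; reorder rows/cols to standard.

λ_j+ρ reflected into Ā_13 (⟨·,θ^∨⟩≤13); 2-tuples as given:

  λ_1+ρ ↦ (1, 10)
  λ_2+ρ ↦ (4, 3)
  λ_3+ρ ↦ (1, 10)
  λ_4+ρ ↦ (10, 1)
  λ_5+ρ ↦ (1, 10)
  λ_6+ρ ↦ (4, 3)
  λ_7+ρ ↦ (1, 10)
  λ_8+ρ ↦ (4, 3)
  λ_9+ρ ↦ (10, 1)
  λ_10+ρ ↦ (10, 1)
  λ_11+ρ ↦ (4, 3)
  λ_12+ρ ↦ (1, 10)

3 distinct reps among the 12 weights ⇒ 3 W_13-linkage classes:

[[1, 3, 5, 7, 12], [2, 6, 8, 11], [4, 9, 10]]


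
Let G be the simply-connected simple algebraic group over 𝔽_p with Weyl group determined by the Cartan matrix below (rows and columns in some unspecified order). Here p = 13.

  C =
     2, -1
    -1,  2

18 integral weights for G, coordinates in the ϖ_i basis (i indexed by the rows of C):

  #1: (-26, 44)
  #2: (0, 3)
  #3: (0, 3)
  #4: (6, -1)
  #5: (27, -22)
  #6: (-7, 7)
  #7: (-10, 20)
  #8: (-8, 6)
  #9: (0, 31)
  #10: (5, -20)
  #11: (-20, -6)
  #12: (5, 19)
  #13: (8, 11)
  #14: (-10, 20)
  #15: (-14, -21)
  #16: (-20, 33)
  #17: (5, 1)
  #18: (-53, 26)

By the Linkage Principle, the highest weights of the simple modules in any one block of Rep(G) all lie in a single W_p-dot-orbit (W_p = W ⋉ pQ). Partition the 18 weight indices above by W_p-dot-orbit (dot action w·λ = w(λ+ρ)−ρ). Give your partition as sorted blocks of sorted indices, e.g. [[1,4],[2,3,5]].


Type A_2, rank 2, |W|=6; reorder rows/cols to standard.

Folding the 18 weights λ_j+ρ into Ā_13 (reps in the given 2-coord order):

  1: (6, 1);  2: (1, 4);  3: (1, 4);  4: (7, 0);  5: (6, 2);  6: (6, 2);  7: (1, 4);  8: (7, 0);  9: (6, 1);  10: (7, 0);  11: (6, 2);  12: (7, 0);  13: (1, 4);  14: (1, 4);  15: (7, 0);  16: (6, 2);  17: (6, 2);  18: (0, 1)

Linkage partition of the 18 weights (5 classes, p=13):

[[1, 9], [2, 3, 7, 13, 14], [4, 8, 10, 12, 15], [5, 6, 11, 16, 17], [18]]


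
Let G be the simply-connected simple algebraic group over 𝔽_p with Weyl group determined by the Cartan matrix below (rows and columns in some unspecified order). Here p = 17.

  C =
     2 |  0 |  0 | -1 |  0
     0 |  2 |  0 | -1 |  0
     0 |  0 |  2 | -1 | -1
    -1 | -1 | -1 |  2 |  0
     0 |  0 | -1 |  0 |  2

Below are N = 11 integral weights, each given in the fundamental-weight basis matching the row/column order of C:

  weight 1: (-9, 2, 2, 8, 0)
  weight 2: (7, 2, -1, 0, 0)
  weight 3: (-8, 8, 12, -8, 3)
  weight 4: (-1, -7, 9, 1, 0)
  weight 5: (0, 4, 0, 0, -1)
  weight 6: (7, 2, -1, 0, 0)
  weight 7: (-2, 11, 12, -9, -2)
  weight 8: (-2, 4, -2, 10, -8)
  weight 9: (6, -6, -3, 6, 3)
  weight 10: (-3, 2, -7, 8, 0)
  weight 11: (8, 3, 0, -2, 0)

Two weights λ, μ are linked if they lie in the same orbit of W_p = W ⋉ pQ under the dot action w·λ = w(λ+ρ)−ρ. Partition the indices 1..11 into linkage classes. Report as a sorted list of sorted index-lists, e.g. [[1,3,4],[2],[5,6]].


Type D_5, rank 5, |W|=1920; reorder rows/cols to standard.

Ā_17 reps of the 11 weights (D_5, coords as presented):

  1: (8, 3, 0, 1, 1) · 2: (8, 3, 0, 1, 1) · 3: (7, 5, 1, 0, 2) · 4: (4, 2, 4, 0, 1) · 5: (1, 5, 1, 1, 0) · 6: (8, 3, 0, 1, 1) · 7: (8, 3, 0, 1, 1) · 8: (1, 5, 1, 1, 0) · 9: (7, 5, 1, 0, 2) · 10: (2, 3, 1, 1, 5) · 11: (8, 3, 0, 1, 1)

The 11 indices split into 5 linkage classes (same alcove rep ⇔ same W_17-dot-orbit):

[[1, 2, 6, 7, 11], [3, 9], [4], [5, 8], [10]]


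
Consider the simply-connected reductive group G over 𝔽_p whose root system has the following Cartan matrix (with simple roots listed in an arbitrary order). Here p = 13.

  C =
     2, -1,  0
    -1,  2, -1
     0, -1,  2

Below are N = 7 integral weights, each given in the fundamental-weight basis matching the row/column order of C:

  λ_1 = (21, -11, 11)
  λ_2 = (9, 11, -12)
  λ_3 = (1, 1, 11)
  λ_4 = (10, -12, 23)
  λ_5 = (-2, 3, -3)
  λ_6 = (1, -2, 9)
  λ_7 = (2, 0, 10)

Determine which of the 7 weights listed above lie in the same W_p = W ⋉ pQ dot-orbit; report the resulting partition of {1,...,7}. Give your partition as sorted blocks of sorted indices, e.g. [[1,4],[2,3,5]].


C ↔ A_3 under row/col permutation; |W(A_3)| = 24.

Each λ_j+ρ reduced to Ā_13; 3-tuples below use C's row order:

    λ_1+ρ ↦ (1, 1, 9)
    λ_2+ρ ↦ (1, 1, 2)
    λ_3+ρ ↦ (1, 1, 9)
    λ_4+ρ ↦ (11, 0, 2)
    λ_5+ρ ↦ (1, 1, 2)
    λ_6+ρ ↦ (1, 1, 9)
    λ_7+ρ ↦ (1, 1, 9)

Linkage partition of the 7 weights (3 classes, p=13):

[[1, 3, 6, 7], [2, 5], [4]]


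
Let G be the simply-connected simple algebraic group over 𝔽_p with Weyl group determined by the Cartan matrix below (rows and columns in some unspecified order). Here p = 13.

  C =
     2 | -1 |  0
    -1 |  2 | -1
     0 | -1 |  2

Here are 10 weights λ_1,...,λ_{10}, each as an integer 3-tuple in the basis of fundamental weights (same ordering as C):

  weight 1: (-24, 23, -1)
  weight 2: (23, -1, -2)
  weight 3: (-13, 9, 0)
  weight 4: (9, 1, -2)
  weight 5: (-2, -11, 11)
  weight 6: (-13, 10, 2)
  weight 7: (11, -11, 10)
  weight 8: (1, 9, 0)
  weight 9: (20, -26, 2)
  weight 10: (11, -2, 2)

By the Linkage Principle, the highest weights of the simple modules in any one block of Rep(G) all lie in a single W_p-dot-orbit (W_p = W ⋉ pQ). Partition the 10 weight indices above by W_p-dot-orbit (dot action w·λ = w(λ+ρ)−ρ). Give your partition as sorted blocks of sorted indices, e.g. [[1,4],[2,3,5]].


C ↔ A_3 under row/col permutation; |W(A_3)| = 24.

Alcove-folded reps (p=13, 10 weights, presented ϖ-order):

    λ_1 → (2, 10, 1)
    λ_2 → (2, 10, 1)
    λ_3 → (10, 1, 1)
    λ_4 → (10, 1, 1)
    λ_5 → (10, 1, 1)
    λ_6 → (10, 1, 1)
    λ_7 → (2, 10, 1)
    λ_8 → (2, 10, 1)
    λ_9 → (1, 8, 1)
    λ_10 → (10, 1, 1)

3 distinct reps among the 10 weights ⇒ 3 W_13-linkage classes:

[[1, 2, 7, 8], [3, 4, 5, 6, 10], [9]]
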